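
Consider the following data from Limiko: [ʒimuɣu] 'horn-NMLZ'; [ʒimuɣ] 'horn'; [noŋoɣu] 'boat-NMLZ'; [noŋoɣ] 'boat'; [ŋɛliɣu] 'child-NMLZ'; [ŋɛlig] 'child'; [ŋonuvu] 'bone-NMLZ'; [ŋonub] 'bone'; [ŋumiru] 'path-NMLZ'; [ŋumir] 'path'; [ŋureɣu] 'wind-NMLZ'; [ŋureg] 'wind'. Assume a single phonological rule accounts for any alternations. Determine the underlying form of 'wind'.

The root 'wind' surfaces as [ŋureɣu] and [ŋureg], with a stem-final [ɣ] ~ [g] alternation.
The stem 'boat' ([noŋoɣu], [noŋoɣ]) shows [ɣ] unchanged in both environments, so [ɣ] cannot be basic with [g] derived in isolation.
So /g/ is underlying, and a rule of intervocalic spirantization — voiced stops become fricatives between vowels — gives [ɣ].

/ŋureg/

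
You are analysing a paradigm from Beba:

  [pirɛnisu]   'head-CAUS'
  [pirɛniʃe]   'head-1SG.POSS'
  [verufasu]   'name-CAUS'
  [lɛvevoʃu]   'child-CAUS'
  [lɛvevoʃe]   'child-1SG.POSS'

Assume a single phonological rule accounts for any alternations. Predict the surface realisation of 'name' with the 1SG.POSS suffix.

[verufaʃe]

'head' shows [s] ~ [ʃ] at the end of the stem ([pirɛnisu] vs [pirɛniʃe]).
If /ʃ/ were underlying and a rule turned it into [s] before the CAUS suffix, 'child' would also alternate; but it has [ʃ] in both [lɛvevoʃu] and [lɛvevoʃe].
So /s/ is underlying, and a rule of palatalization before a front vowel — /s/ becomes palato-alveolar [ʃ] before a front vowel — gives [ʃ].
From [verufasu] the stem 'name' is /verufas/; before a front vowel this yields [verufaʃe].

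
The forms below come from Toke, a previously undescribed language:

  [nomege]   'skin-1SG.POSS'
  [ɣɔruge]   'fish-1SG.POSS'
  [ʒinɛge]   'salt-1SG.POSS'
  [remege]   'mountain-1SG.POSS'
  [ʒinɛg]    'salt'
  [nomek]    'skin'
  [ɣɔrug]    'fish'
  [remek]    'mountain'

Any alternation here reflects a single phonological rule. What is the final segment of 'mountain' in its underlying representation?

The stem for 'mountain' ends in [k] in [remek] but [g] in [remege].
Compare 'fish', with invariant [g] in [ɣɔrug] and [ɣɔruge]: an analysis with underlying /g/ and a rule producing [k] in isolation would wrongly predict alternation here too.
The alternation reflects intervocalic voicing: voiceless stops become voiced between vowels. /k/ is underlying.

/k/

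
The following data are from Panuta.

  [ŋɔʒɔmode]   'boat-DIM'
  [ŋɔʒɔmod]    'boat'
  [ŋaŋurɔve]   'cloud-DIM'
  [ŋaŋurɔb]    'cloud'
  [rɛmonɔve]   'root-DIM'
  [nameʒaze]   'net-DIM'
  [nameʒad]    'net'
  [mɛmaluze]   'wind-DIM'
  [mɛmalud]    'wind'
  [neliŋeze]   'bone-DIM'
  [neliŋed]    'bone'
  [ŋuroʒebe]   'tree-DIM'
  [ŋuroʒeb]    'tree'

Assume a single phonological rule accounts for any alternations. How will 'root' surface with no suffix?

[rɛmonɔb]

'cloud' shows [v] ~ [b] at the end of the stem ([ŋaŋurɔve] vs [ŋaŋurɔb]).
If /b/ were underlying and a rule turned it into [v] before the DIM suffix, 'tree' would also alternate; but it has [b] in both [ŋuroʒebe] and [ŋuroʒeb].
Therefore /v/ is basic and [b] is derived by word-final hardening (voiced fricatives become stops word-finally).
From [rɛmonɔve] the stem 'root' is /rɛmonɔv/; word-finally this yields [rɛmonɔb].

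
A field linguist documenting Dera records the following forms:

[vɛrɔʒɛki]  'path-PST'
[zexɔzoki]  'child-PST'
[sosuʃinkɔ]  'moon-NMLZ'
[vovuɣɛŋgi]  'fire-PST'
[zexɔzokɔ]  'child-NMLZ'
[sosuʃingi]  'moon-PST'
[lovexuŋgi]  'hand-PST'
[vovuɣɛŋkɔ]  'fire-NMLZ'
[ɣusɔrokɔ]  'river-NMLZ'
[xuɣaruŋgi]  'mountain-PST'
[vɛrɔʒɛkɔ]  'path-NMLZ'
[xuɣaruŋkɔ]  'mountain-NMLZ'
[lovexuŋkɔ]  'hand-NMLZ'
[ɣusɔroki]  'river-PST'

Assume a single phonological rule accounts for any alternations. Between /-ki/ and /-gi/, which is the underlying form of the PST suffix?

The PST morpheme has two allomorphs, [-gi] and [-ki].
By contrast the NMLZ suffix keeps its initial [k] throughout — that segment must be underlying.
The PST suffix is therefore /-gi/ underlyingly, with post-vocalic devoicing: voiced stops become voiceless after a vowel.

/-gi/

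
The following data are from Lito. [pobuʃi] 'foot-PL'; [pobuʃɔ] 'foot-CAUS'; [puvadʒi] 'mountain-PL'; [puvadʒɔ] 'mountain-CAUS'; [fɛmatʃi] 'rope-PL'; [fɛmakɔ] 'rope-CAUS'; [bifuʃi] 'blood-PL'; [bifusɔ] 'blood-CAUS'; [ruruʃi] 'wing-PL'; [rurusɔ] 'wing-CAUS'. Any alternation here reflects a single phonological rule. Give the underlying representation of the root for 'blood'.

/bifus/

'blood' shows [ʃ] ~ [s] at the end of the stem ([bifuʃi] vs [bifusɔ]).
The stem 'foot' ([pobuʃi], [pobuʃɔ]) shows [ʃ] unchanged in both environments, so [ʃ] cannot be basic with [s] derived before the CAUS suffix.
The alternation reflects palatalization before a front vowel: /k/ and /s/ become palato-alveolar [tʃ] and [ʃ] before a front vowel. /s/ is underlying.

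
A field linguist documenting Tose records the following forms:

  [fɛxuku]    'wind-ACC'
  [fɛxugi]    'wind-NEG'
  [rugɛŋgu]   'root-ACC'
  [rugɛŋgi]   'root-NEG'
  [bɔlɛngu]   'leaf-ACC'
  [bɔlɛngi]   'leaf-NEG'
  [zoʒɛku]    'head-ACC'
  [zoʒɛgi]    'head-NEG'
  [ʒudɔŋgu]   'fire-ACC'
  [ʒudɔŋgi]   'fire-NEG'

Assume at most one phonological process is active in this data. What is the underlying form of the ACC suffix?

/-ku/

The ACC morpheme has two allomorphs, [-gu] and [-ku].
By contrast the NEG suffix keeps its initial [g] throughout — that segment must be underlying.
So the underlying form is /-ku/, and voiceless stops become voiced after a nasal.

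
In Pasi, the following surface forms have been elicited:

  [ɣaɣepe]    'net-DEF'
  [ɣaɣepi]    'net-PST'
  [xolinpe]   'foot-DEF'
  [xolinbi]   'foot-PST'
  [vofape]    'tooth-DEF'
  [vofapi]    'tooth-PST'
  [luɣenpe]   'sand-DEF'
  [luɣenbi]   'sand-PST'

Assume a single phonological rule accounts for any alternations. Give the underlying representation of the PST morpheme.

The PST morpheme has two allomorphs, [-bi] and [-pi].
The DEF suffix, which begins with [p], is invariant after every stem; so [p] is not altered by any rule here.
The PST suffix is therefore /-bi/ underlyingly, with post-vocalic devoicing: voiced stops become voiceless after a vowel.

/-bi/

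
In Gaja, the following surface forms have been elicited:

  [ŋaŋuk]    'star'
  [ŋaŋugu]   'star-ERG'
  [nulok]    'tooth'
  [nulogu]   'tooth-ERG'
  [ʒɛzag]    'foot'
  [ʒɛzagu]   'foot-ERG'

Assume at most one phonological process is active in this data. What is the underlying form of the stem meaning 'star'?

/ŋaŋuk/

The stem for 'star' ends in [k] in [ŋaŋuk] but [g] in [ŋaŋugu].
The stem 'foot' ([ʒɛzag], [ʒɛzagu]) shows [g] unchanged in both environments, so [g] cannot be basic with [k] derived in isolation.
The underlying segment must be /k/; voiceless stops become voiced between vowels, yielding [g] there.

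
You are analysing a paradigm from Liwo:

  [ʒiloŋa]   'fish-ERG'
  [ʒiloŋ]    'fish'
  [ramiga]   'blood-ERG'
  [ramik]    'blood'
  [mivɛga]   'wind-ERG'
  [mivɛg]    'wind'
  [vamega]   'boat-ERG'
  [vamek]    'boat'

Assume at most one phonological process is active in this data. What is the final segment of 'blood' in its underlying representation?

The root 'blood' surfaces as [ramiga] and [ramik], with a stem-final [g] ~ [k] alternation.
If /g/ were underlying and a rule turned it into [k] in isolation, 'wind' would also alternate; but it has [g] in both [mivɛga] and [mivɛg].
Therefore /k/ is basic and [g] is derived by intervocalic voicing (voiceless stops become voiced between vowels).

/k/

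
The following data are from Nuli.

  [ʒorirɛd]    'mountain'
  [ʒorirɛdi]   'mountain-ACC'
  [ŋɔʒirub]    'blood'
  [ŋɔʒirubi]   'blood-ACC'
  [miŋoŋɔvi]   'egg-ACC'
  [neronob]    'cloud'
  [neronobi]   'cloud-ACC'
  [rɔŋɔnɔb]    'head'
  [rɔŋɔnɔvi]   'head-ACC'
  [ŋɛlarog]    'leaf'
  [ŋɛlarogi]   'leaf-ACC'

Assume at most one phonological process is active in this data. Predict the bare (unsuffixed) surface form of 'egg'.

In [rɔŋɔnɔb] and [rɔŋɔnɔvi] the final segment of 'head' alternates: [b] ~ [v].
The stem 'blood' ([ŋɔʒirub], [ŋɔʒirubi]) shows [b] unchanged in both environments, so [b] cannot be basic with [v] derived before the ACC suffix.
The alternation reflects word-final hardening: voiced fricatives become stops word-finally. /v/ is underlying.
The one attested form of 'egg', [miŋoŋɔvi], shows underlying /miŋoŋɔv/. Applying the same rule word-finally gives [miŋoŋɔb].

[miŋoŋɔb]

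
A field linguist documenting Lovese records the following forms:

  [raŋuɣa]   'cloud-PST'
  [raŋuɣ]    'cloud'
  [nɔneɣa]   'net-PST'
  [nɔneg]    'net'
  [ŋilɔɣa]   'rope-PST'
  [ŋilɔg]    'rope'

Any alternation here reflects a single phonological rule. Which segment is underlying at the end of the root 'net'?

The stem for 'net' ends in [ɣ] in [nɔneɣa] but [g] in [nɔneg].
Compare 'cloud', with invariant [ɣ] in [raŋuɣa] and [raŋuɣ]: an analysis with underlying /ɣ/ and a rule producing [g] in isolation would wrongly predict alternation here too.
So /g/ is underlying, and a rule of intervocalic spirantization — voiced stops become fricatives between vowels — gives [ɣ].

/g/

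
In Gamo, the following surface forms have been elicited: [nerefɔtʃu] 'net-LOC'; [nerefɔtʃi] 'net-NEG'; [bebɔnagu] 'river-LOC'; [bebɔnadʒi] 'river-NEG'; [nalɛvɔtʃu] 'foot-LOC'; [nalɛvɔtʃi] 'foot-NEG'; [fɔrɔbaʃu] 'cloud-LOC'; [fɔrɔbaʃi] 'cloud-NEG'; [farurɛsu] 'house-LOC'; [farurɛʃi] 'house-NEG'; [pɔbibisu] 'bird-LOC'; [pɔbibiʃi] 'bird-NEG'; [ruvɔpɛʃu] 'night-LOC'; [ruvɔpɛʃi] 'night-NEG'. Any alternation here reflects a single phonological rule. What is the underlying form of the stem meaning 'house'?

The stem for 'house' ends in [s] in [farurɛsu] but [ʃ] in [farurɛʃi].
The stem 'night' ([ruvɔpɛʃu], [ruvɔpɛʃi]) shows [ʃ] unchanged in both environments, so [ʃ] cannot be basic with [s] derived before the LOC suffix.
The alternation reflects palatalization before a front vowel: /g/ and /s/ become palato-alveolar [dʒ] and [ʃ] before a front vowel. /s/ is underlying.
So 'house' = /farurɛs/.

/farurɛs/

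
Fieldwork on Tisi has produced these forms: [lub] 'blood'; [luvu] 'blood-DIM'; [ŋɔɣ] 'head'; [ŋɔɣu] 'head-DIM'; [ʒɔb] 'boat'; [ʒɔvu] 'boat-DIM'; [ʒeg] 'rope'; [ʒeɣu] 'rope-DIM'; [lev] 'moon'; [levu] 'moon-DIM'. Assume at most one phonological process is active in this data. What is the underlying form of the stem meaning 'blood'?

/lub/

The root 'blood' surfaces as [lub] and [luvu], with a stem-final [b] ~ [v] alternation.
If /v/ were underlying and a rule turned it into [b] in isolation, 'moon' would also alternate; but it has [v] in both [lev] and [levu].
The underlying segment must be /b/; voiced stops become fricatives between vowels, yielding [v] there.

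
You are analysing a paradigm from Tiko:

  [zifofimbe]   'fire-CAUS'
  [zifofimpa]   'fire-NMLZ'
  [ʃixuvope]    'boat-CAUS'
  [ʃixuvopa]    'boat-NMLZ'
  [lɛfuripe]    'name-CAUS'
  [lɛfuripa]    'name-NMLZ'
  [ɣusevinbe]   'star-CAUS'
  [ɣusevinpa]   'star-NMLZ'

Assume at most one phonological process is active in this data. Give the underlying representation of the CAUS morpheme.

/-be/

The CAUS suffix surfaces as [-be] and [-pe], depending on the final segment of the stem.
By contrast the NMLZ suffix keeps its initial [p] throughout — that segment must be underlying.
So the underlying form is /-be/, and voiced stops become voiceless after a vowel.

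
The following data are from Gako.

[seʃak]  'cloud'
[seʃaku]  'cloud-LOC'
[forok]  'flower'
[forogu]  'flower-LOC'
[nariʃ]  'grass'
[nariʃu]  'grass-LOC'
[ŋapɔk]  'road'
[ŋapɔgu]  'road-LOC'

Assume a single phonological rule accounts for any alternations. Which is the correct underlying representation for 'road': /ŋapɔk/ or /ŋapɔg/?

'road' shows [k] ~ [g] at the end of the stem ([ŋapɔk] vs [ŋapɔgu]).
The stem 'cloud' ([seʃak], [seʃaku]) shows [k] unchanged in both environments, so [k] cannot be basic with [g] derived before the LOC suffix.
The alternation reflects word-final obstruent devoicing: voiced obstruents become voiceless word-finally. /g/ is underlying.

/ŋapɔg/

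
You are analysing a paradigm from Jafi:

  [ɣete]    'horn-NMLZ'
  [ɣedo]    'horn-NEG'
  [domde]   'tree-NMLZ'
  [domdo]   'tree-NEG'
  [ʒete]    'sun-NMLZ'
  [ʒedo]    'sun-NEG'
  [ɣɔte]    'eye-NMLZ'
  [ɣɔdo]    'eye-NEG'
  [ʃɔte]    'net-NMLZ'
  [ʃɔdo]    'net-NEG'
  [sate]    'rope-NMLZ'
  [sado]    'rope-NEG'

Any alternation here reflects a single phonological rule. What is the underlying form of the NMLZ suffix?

The NMLZ suffix surfaces as [-de] and [-te], depending on the final segment of the stem.
By contrast the NEG suffix keeps its initial [d] throughout — that segment must be underlying.
So the underlying form is /-te/, and voiceless stops become voiced after a nasal.

/-te/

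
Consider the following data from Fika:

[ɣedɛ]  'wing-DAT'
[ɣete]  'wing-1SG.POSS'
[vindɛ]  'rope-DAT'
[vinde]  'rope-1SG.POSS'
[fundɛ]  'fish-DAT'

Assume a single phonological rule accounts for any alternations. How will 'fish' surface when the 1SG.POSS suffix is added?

[funde]

The 1SG.POSS suffix surfaces as [-de] and [-te], depending on the final segment of the stem.
By contrast the DAT suffix keeps its initial [d] throughout — that segment must be underlying.
The 1SG.POSS suffix is therefore /-te/ underlyingly, with post-nasal voicing: voiceless stops become voiced after a nasal.
After 'fish', which ends in a nasal, the suffix surfaces as [-de], giving [funde].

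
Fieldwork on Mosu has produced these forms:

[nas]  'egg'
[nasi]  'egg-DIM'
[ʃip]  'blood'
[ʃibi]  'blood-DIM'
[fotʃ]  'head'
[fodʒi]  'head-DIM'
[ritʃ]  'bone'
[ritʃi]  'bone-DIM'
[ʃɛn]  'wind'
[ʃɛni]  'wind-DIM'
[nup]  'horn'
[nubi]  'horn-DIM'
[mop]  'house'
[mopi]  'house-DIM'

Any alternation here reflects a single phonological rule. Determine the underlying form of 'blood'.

/ʃib/

In [ʃip] and [ʃibi] the final segment of 'blood' alternates: [p] ~ [b].
If /p/ were underlying and a rule turned it into [b] before the DIM suffix, 'house' would also alternate; but it has [p] in both [mop] and [mopi].
Therefore /b/ is basic and [p] is derived by word-final obstruent devoicing (voiced obstruents become voiceless word-finally).
The underlying form of 'blood' is therefore /ʃib/.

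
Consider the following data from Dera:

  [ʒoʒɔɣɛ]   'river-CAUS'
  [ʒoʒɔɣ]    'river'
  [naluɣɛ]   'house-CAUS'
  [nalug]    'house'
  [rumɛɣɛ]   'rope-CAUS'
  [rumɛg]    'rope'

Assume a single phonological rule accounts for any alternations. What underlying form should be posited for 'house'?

/nalug/

In [naluɣɛ] and [nalug] the final segment of 'house' alternates: [ɣ] ~ [g].
The stem 'river' ([ʒoʒɔɣɛ], [ʒoʒɔɣ]) shows [ɣ] unchanged in both environments, so [ɣ] cannot be basic with [g] derived in isolation.
The alternation reflects intervocalic spirantization: voiced stops become fricatives between vowels. /g/ is underlying.
So 'house' = /nalug/.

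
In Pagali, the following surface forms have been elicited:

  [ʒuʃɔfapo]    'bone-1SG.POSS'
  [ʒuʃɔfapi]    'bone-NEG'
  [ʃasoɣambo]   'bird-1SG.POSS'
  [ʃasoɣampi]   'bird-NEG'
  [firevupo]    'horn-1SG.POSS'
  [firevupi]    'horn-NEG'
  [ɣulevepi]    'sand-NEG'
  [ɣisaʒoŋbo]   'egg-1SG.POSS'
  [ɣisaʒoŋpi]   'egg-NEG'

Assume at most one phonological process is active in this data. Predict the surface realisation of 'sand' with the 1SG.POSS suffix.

The 1SG.POSS morpheme has two allomorphs, [-bo] and [-po].
The NEG suffix, which begins with [p], is invariant after every stem; so [p] is not altered by any rule here.
The 1SG.POSS suffix is therefore /-bo/ underlyingly, with post-vocalic devoicing: voiced stops become voiceless after a vowel.
After 'sand', which ends in a vowel, the suffix surfaces as [-po], giving [ɣulevepo].

[ɣulevepo]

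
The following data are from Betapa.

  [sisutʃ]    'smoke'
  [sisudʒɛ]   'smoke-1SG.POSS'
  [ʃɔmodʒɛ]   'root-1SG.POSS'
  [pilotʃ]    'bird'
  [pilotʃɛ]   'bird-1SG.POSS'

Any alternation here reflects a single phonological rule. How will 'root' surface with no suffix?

[ʃɔmotʃ]

In [sisutʃ] and [sisudʒɛ] the final segment of 'smoke' alternates: [tʃ] ~ [dʒ].
The stem 'bird' ([pilotʃ], [pilotʃɛ]) shows [tʃ] unchanged in both environments, so [tʃ] cannot be basic with [dʒ] derived before the 1SG.POSS suffix.
So /dʒ/ is underlying, and a rule of word-final obstruent devoicing — voiced obstruents become voiceless word-finally — gives [tʃ].
From [ʃɔmodʒɛ] the stem 'root' is /ʃɔmodʒ/; word-finally this yields [ʃɔmotʃ].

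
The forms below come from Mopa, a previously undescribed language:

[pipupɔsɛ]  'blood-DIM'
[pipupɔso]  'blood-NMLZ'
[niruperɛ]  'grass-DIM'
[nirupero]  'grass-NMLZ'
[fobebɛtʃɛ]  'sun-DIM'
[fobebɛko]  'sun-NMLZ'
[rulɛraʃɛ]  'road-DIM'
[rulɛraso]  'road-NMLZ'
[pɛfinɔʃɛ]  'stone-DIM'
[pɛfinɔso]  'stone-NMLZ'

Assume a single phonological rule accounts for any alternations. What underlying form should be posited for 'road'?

In [rulɛraʃɛ] and [rulɛraso] the final segment of 'road' alternates: [ʃ] ~ [s].
But 'blood' keeps [s] in both environments ([pipupɔsɛ], [pipupɔso]), so there is no rule changing /s/ to [ʃ] before the DIM suffix.
The alternation reflects depalatalization: palato-alveolar /tʃ/ and /ʃ/ become [k] and [s] when no front vowel follows. /ʃ/ is underlying.

/rulɛraʃ/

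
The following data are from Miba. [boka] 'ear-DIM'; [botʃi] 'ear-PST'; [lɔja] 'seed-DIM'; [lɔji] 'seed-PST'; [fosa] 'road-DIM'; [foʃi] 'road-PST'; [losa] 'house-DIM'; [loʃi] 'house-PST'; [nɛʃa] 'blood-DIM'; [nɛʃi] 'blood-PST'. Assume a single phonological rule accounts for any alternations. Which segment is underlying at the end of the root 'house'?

The root 'house' surfaces as [losa] and [loʃi], with a stem-final [s] ~ [ʃ] alternation.
But 'blood' keeps [ʃ] in both environments ([nɛʃa], [nɛʃi]), so there is no rule changing /ʃ/ to [s] before the DIM suffix.
So /s/ is underlying, and a rule of palatalization before a front vowel — /k/ and /s/ become palato-alveolar [tʃ] and [ʃ] before a front vowel — gives [ʃ].

/s/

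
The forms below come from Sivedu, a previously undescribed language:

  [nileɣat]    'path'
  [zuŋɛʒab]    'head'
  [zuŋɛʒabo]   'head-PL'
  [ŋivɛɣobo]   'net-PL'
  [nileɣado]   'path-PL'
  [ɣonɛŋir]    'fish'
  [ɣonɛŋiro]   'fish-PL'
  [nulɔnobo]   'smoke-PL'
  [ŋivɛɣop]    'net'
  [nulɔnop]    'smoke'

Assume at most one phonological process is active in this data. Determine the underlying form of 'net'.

In [ŋivɛɣop] and [ŋivɛɣobo] the final segment of 'net' alternates: [p] ~ [b].
The stem 'head' ([zuŋɛʒab], [zuŋɛʒabo]) shows [b] unchanged in both environments, so [b] cannot be basic with [p] derived in isolation.
The alternation reflects intervocalic voicing: voiceless stops become voiced between vowels. /p/ is underlying.
Hence 'net' is /ŋivɛɣop/ underlyingly.

/ŋivɛɣop/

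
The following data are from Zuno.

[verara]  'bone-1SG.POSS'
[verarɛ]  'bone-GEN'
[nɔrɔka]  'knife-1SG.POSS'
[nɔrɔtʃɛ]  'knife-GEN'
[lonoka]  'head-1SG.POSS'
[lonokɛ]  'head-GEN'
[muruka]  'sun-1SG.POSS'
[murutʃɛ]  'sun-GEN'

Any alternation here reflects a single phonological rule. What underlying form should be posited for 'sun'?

/murutʃ/

In [muruka] and [murutʃɛ] the final segment of 'sun' alternates: [k] ~ [tʃ].
Compare 'head', with invariant [k] in [lonoka] and [lonokɛ]: an analysis with underlying /k/ and a rule producing [tʃ] before the GEN suffix would wrongly predict alternation here too.
Therefore /tʃ/ is basic and [k] is derived by depalatalization (palato-alveolar /tʃ/ becomes [k] when no front vowel follows).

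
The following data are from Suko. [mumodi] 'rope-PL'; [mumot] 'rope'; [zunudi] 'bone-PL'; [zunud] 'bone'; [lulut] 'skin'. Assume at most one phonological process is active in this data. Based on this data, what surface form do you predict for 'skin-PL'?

[luludi]

The stem for 'rope' ends in [d] in [mumodi] but [t] in [mumot].
But 'bone' keeps [d] in both environments ([zunudi], [zunud]), so there is no rule changing /d/ to [t] in isolation.
Therefore /t/ is basic and [d] is derived by intervocalic voicing (voiceless stops become voiced between vowels).
From [lulut] the stem 'skin' is /lulut/; between vowels this yields [luludi].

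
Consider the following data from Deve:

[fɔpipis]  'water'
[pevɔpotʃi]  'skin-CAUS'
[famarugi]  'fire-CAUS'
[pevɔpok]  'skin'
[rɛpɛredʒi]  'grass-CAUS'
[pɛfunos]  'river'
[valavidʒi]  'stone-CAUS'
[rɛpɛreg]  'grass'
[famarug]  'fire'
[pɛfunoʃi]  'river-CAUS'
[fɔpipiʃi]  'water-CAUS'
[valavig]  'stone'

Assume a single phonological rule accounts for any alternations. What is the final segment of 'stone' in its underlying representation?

/dʒ/

The stem for 'stone' ends in [g] in [valavig] but [dʒ] in [valavidʒi].
If /g/ were underlying and a rule turned it into [dʒ] before the CAUS suffix, 'fire' would also alternate; but it has [g] in both [famarug] and [famarugi].
The alternation reflects depalatalization: palato-alveolar /tʃ/, /dʒ/ and /ʃ/ become [k], [g] and [s] when no front vowel follows. /dʒ/ is underlying.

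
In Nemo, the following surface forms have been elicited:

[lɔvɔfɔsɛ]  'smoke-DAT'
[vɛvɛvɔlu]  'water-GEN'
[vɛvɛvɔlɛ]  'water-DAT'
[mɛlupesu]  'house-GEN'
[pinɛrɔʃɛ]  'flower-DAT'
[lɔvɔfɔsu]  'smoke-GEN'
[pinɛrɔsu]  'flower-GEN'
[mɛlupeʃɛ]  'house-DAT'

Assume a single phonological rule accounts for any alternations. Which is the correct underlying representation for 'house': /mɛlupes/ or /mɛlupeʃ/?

'house' shows [s] ~ [ʃ] at the end of the stem ([mɛlupesu] vs [mɛlupeʃɛ]).
The stem 'smoke' ([lɔvɔfɔsu], [lɔvɔfɔsɛ]) shows [s] unchanged in both environments, so [s] cannot be basic with [ʃ] derived before the DAT suffix.
Therefore /ʃ/ is basic and [s] is derived by depalatalization (palato-alveolar /ʃ/ becomes [s] when no front vowel follows).

/mɛlupeʃ/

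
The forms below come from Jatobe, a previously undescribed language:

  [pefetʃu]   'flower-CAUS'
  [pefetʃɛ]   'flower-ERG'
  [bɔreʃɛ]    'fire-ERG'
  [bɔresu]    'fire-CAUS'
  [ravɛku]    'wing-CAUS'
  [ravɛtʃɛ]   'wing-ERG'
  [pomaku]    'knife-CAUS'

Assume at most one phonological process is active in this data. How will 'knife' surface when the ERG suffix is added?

The stem for 'wing' ends in [tʃ] in [ravɛtʃɛ] but [k] in [ravɛku].
But 'flower' keeps [tʃ] in both environments ([pefetʃɛ], [pefetʃu]), so there is no rule changing /tʃ/ to [k] before the CAUS suffix.
Therefore /k/ is basic and [tʃ] is derived by palatalization before a front vowel (/k/ and /s/ become palato-alveolar [tʃ] and [ʃ] before a front vowel).
From [pomaku] the stem 'knife' is /pomak/; before a front vowel this yields [pomatʃɛ].

[pomatʃɛ]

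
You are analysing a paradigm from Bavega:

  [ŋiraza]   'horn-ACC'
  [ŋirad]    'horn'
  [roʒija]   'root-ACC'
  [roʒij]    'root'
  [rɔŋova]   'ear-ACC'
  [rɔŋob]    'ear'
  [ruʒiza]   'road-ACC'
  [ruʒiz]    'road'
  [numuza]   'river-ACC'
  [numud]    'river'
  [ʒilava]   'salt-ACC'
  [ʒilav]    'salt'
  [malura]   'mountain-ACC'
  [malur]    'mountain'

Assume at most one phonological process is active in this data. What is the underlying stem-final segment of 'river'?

/d/

The root 'river' surfaces as [numuza] and [numud], with a stem-final [z] ~ [d] alternation.
The stem 'road' ([ruʒiza], [ruʒiz]) shows [z] unchanged in both environments, so [z] cannot be basic with [d] derived in isolation.
Therefore /d/ is basic and [z] is derived by intervocalic spirantization (voiced stops become fricatives between vowels).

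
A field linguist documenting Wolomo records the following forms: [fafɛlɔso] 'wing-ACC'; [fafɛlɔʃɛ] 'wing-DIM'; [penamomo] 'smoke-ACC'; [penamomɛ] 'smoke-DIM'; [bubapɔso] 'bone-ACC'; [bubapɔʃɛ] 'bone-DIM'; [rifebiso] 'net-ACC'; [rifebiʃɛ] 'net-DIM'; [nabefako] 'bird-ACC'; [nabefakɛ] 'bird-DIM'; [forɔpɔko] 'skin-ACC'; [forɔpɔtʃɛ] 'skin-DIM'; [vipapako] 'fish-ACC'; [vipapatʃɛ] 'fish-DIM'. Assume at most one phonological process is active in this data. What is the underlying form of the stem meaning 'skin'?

The stem for 'skin' ends in [k] in [forɔpɔko] but [tʃ] in [forɔpɔtʃɛ].
The stem 'bird' ([nabefako], [nabefakɛ]) shows [k] unchanged in both environments, so [k] cannot be basic with [tʃ] derived before the DIM suffix.
So /tʃ/ is underlying, and a rule of depalatalization — palato-alveolar /tʃ/ and /ʃ/ become [k] and [s] when no front vowel follows — gives [k].

/forɔpɔtʃ/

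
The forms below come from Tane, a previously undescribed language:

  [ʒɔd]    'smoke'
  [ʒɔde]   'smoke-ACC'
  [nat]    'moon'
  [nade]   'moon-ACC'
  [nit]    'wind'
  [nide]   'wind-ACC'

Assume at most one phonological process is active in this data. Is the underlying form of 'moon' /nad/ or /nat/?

/nat/

The stem for 'moon' ends in [t] in [nat] but [d] in [nade].
If /d/ were underlying and a rule turned it into [t] in isolation, 'smoke' would also alternate; but it has [d] in both [ʒɔd] and [ʒɔde].
The underlying segment must be /t/; voiceless stops become voiced between vowels, yielding [d] there.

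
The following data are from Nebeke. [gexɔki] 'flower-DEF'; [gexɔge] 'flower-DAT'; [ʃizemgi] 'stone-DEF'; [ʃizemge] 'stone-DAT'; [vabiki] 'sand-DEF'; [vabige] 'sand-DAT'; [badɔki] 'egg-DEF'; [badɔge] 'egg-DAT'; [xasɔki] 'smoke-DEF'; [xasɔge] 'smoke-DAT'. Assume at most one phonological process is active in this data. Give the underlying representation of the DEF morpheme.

The DEF morpheme has two allomorphs, [-gi] and [-ki].
The DAT suffix, which begins with [g], is invariant after every stem; so [g] is not altered by any rule here.
The DEF suffix is therefore /-ki/ underlyingly, with post-nasal voicing: voiceless stops become voiced after a nasal.

/-ki/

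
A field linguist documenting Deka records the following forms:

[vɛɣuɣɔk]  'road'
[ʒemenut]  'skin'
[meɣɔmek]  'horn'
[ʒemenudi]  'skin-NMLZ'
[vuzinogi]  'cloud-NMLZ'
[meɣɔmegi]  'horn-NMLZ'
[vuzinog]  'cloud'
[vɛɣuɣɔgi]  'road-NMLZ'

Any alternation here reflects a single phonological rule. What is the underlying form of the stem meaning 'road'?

/vɛɣuɣɔk/

The stem for 'road' ends in [k] in [vɛɣuɣɔk] but [g] in [vɛɣuɣɔgi].
If /g/ were underlying and a rule turned it into [k] in isolation, 'cloud' would also alternate; but it has [g] in both [vuzinog] and [vuzinogi].
The underlying segment must be /k/; voiceless stops become voiced between vowels, yielding [g] there.
Hence 'road' is /vɛɣuɣɔk/ underlyingly.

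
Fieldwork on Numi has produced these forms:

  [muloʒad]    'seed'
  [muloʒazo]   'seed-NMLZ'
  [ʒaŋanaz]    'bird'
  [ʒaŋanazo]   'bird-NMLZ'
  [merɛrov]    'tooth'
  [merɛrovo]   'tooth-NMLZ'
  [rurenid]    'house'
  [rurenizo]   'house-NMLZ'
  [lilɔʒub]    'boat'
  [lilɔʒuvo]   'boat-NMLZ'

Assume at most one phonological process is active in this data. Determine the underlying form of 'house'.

'house' shows [d] ~ [z] at the end of the stem ([rurenid] vs [rurenizo]).
The stem 'bird' ([ʒaŋanaz], [ʒaŋanazo]) shows [z] unchanged in both environments, so [z] cannot be basic with [d] derived in isolation.
Therefore /d/ is basic and [z] is derived by intervocalic spirantization (voiced stops become fricatives between vowels).

/rurenid/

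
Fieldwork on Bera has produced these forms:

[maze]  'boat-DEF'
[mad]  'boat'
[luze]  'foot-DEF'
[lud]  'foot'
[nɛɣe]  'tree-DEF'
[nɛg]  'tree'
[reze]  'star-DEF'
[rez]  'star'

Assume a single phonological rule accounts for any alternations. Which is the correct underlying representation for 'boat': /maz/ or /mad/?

The root 'boat' surfaces as [maze] and [mad], with a stem-final [z] ~ [d] alternation.
If /z/ were underlying and a rule turned it into [d] in isolation, 'star' would also alternate; but it has [z] in both [reze] and [rez].
So /d/ is underlying, and a rule of intervocalic spirantization — voiced stops become fricatives between vowels — gives [z].

/mad/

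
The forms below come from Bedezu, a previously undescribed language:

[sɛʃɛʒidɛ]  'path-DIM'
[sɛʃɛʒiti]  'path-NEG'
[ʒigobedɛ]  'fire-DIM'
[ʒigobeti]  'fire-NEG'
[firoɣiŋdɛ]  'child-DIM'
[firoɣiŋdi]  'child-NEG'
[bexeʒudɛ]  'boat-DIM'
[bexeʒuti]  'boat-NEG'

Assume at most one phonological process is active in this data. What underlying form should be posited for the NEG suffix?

The NEG morpheme has two allomorphs, [-di] and [-ti].
The DIM suffix, which begins with [d], is invariant after every stem; so [d] is not altered by any rule here.
The NEG suffix is therefore /-ti/ underlyingly, with post-nasal voicing: voiceless stops become voiced after a nasal.

/-ti/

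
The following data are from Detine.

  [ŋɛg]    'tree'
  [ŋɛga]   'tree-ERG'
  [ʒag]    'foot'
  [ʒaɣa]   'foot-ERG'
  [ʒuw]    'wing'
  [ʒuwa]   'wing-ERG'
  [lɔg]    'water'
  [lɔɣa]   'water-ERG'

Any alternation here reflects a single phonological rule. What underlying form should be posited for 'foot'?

The root 'foot' surfaces as [ʒag] and [ʒaɣa], with a stem-final [g] ~ [ɣ] alternation.
If /g/ were underlying and a rule turned it into [ɣ] before the ERG suffix, 'tree' would also alternate; but it has [g] in both [ŋɛg] and [ŋɛga].
The underlying segment must be /ɣ/; voiced fricatives become stops word-finally, yielding [g] there.

/ʒaɣ/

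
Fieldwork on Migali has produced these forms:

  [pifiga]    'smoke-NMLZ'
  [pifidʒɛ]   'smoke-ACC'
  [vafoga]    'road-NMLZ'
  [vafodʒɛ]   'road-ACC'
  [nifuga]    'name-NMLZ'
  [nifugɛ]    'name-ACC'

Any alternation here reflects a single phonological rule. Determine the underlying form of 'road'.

'road' shows [g] ~ [dʒ] at the end of the stem ([vafoga] vs [vafodʒɛ]).
But 'name' keeps [g] in both environments ([nifuga], [nifugɛ]), so there is no rule changing /g/ to [dʒ] before the ACC suffix.
The alternation reflects depalatalization: palato-alveolar /dʒ/ becomes [g] when no front vowel follows. /dʒ/ is underlying.
Hence 'road' is /vafodʒ/ underlyingly.

/vafodʒ/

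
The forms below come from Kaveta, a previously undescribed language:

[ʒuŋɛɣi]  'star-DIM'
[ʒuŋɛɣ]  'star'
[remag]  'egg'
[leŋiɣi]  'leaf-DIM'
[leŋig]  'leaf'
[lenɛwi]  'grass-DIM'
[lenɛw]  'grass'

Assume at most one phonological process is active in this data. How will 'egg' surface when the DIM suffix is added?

In [leŋiɣi] and [leŋig] the final segment of 'leaf' alternates: [ɣ] ~ [g].
Compare 'star', with invariant [ɣ] in [ʒuŋɛɣi] and [ʒuŋɛɣ]: an analysis with underlying /ɣ/ and a rule producing [g] in isolation would wrongly predict alternation here too.
So /g/ is underlying, and a rule of intervocalic spirantization — voiced stops become fricatives between vowels — gives [ɣ].
From [remag] the stem 'egg' is /remag/; between vowels this yields [remaɣi].

[remaɣi]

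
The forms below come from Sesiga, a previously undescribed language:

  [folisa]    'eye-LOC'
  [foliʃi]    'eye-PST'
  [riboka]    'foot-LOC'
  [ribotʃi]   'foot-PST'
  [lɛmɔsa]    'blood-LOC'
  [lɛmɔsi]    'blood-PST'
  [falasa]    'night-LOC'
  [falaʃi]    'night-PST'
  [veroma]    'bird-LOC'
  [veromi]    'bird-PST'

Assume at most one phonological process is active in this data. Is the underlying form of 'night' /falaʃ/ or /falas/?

In [falasa] and [falaʃi] the final segment of 'night' alternates: [s] ~ [ʃ].
The stem 'blood' ([lɛmɔsa], [lɛmɔsi]) shows [s] unchanged in both environments, so [s] cannot be basic with [ʃ] derived before the PST suffix.
The alternation reflects depalatalization: palato-alveolar /tʃ/ and /ʃ/ become [k] and [s] when no front vowel follows. /ʃ/ is underlying.

/falaʃ/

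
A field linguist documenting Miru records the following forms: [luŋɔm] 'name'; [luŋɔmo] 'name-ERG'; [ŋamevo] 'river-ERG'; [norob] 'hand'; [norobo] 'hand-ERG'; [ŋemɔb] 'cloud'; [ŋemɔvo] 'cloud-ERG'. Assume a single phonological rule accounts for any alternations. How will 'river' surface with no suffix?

[ŋameb]

The root 'cloud' surfaces as [ŋemɔb] and [ŋemɔvo], with a stem-final [b] ~ [v] alternation.
The stem 'hand' ([norob], [norobo]) shows [b] unchanged in both environments, so [b] cannot be basic with [v] derived before the ERG suffix.
Therefore /v/ is basic and [b] is derived by word-final hardening (voiced fricatives become stops word-finally).
From [ŋamevo] the stem 'river' is /ŋamev/; word-finally this yields [ŋameb].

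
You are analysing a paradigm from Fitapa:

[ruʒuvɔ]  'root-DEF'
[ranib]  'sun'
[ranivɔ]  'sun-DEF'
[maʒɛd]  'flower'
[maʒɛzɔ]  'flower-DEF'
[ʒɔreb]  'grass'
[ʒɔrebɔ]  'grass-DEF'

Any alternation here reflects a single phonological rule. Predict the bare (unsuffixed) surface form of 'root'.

The root 'sun' surfaces as [ranib] and [ranivɔ], with a stem-final [b] ~ [v] alternation.
But 'grass' keeps [b] in both environments ([ʒɔreb], [ʒɔrebɔ]), so there is no rule changing /b/ to [v] before the DEF suffix.
Therefore /v/ is basic and [b] is derived by word-final hardening (voiced fricatives become stops word-finally).
From [ruʒuvɔ] the stem 'root' is /ruʒuv/; word-finally this yields [ruʒub].

[ruʒub]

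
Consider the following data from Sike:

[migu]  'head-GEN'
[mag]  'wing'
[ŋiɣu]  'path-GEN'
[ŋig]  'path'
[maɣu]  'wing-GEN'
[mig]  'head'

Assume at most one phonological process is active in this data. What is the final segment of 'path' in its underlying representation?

/ɣ/

'path' shows [ɣ] ~ [g] at the end of the stem ([ŋiɣu] vs [ŋig]).
Compare 'head', with invariant [g] in [migu] and [mig]: an analysis with underlying /g/ and a rule producing [ɣ] before the GEN suffix would wrongly predict alternation here too.
Therefore /ɣ/ is basic and [g] is derived by word-final hardening (voiced fricatives become stops word-finally).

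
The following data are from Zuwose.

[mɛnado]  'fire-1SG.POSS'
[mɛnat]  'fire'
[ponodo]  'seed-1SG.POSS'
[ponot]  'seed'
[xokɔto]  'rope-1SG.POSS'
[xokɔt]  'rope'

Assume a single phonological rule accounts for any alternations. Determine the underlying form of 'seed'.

The stem for 'seed' ends in [d] in [ponodo] but [t] in [ponot].
But 'rope' keeps [t] in both environments ([xokɔto], [xokɔt]), so there is no rule changing /t/ to [d] before the 1SG.POSS suffix.
The alternation reflects word-final obstruent devoicing: voiced obstruents become voiceless word-finally. /d/ is underlying.

/ponod/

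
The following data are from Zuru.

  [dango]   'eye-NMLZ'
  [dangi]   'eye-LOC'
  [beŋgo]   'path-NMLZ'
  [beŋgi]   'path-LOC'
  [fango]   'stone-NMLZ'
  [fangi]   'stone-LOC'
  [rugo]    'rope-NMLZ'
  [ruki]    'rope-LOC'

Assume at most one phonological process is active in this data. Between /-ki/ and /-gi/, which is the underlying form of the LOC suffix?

The LOC suffix surfaces as [-gi] and [-ki], depending on the final segment of the stem.
The NMLZ suffix, which begins with [g], is invariant after every stem; so [g] is not altered by any rule here.
So the underlying form is /-ki/, and voiceless stops become voiced after a nasal.

/-ki/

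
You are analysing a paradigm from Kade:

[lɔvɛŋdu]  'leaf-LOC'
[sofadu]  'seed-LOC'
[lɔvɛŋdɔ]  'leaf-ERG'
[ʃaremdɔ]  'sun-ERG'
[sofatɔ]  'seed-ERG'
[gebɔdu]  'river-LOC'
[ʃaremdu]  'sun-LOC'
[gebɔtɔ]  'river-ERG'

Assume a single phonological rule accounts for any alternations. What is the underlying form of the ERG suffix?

The ERG suffix surfaces as [-dɔ] and [-tɔ], depending on the final segment of the stem.
The LOC suffix, which begins with [d], is invariant after every stem; so [d] is not altered by any rule here.
So the underlying form is /-tɔ/, and voiceless stops become voiced after a nasal.

/-tɔ/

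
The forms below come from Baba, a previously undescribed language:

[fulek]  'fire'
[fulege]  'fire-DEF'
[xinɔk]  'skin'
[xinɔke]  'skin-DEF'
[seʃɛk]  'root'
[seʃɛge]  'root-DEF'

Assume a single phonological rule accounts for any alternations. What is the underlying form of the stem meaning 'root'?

/seʃɛg/

'root' shows [k] ~ [g] at the end of the stem ([seʃɛk] vs [seʃɛge]).
Compare 'skin', with invariant [k] in [xinɔk] and [xinɔke]: an analysis with underlying /k/ and a rule producing [g] before the DEF suffix would wrongly predict alternation here too.
The underlying segment must be /g/; voiced obstruents become voiceless word-finally, yielding [k] there.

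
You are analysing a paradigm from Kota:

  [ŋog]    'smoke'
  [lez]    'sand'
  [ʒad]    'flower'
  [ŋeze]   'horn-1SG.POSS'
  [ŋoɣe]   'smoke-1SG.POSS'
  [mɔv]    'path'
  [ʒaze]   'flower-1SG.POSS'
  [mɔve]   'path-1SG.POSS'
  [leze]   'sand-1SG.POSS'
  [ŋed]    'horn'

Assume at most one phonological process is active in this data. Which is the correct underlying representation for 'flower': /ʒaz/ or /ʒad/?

In [ʒad] and [ʒaze] the final segment of 'flower' alternates: [d] ~ [z].
But 'sand' keeps [z] in both environments ([lez], [leze]), so there is no rule changing /z/ to [d] in isolation.
So /d/ is underlying, and a rule of intervocalic spirantization — voiced stops become fricatives between vowels — gives [z].

/ʒad/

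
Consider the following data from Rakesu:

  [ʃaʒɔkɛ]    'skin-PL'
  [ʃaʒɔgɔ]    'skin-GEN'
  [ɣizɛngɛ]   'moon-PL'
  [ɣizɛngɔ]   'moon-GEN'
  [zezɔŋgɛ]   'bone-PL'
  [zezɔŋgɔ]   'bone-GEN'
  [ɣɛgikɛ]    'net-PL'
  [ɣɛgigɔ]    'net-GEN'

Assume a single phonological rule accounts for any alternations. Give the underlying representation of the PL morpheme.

/-kɛ/

The PL morpheme has two allomorphs, [-gɛ] and [-kɛ].
The GEN suffix, which begins with [g], is invariant after every stem; so [g] is not altered by any rule here.
The PL suffix is therefore /-kɛ/ underlyingly, with post-nasal voicing: voiceless stops become voiced after a nasal.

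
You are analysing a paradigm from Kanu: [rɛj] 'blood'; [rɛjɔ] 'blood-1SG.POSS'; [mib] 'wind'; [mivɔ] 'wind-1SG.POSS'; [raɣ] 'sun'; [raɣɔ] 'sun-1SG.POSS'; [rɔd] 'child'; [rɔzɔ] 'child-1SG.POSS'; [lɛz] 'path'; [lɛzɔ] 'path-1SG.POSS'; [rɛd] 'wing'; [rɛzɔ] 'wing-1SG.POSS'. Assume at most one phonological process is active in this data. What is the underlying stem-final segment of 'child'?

'child' shows [d] ~ [z] at the end of the stem ([rɔd] vs [rɔzɔ]).
The stem 'path' ([lɛz], [lɛzɔ]) shows [z] unchanged in both environments, so [z] cannot be basic with [d] derived in isolation.
So /d/ is underlying, and a rule of intervocalic spirantization — voiced stops become fricatives between vowels — gives [z].

/d/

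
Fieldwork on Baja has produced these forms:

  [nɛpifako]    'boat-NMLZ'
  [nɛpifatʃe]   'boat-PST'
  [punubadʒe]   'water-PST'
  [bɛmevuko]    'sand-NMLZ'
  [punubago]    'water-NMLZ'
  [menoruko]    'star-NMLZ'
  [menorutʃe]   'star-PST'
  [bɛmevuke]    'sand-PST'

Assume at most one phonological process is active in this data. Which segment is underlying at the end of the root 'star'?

The stem for 'star' ends in [tʃ] in [menorutʃe] but [k] in [menoruko].
If /k/ were underlying and a rule turned it into [tʃ] before the PST suffix, 'sand' would also alternate; but it has [k] in both [bɛmevuke] and [bɛmevuko].
The alternation reflects depalatalization: palato-alveolar /tʃ/ and /dʒ/ become [k] and [g] when no front vowel follows. /tʃ/ is underlying.

/tʃ/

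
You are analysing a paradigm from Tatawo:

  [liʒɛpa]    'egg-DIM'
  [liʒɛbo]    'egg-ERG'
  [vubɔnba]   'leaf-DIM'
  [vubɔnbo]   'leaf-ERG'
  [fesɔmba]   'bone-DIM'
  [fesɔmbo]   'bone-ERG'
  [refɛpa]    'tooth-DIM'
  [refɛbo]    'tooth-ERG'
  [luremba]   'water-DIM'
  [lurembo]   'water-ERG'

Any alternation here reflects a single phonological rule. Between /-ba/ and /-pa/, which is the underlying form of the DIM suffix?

The DIM morpheme has two allomorphs, [-ba] and [-pa].
By contrast the ERG suffix keeps its initial [b] throughout — that segment must be underlying.
The DIM suffix is therefore /-pa/ underlyingly, with post-nasal voicing: voiceless stops become voiced after a nasal.

/-pa/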